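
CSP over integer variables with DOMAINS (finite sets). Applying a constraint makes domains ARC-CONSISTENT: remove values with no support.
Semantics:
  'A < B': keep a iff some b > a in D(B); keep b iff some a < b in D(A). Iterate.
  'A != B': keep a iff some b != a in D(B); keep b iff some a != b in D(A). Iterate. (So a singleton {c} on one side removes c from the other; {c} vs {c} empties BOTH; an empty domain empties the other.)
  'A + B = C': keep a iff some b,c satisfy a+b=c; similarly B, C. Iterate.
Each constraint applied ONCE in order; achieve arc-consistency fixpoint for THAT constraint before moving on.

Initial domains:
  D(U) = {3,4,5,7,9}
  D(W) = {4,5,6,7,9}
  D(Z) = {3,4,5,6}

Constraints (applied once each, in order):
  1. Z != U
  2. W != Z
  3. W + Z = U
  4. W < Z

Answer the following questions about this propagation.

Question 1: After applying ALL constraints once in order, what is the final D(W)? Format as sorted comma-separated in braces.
Answer: {4}

Derivation:
Constraint 1 (Z != U) on D(Z)={3,4,5,6} D(U)={3,4,5,7,9}: no change
Constraint 2 (W != Z) on D(W)={4,5,6,7,9} D(Z)={3,4,5,6}: no change
Constraint 3 (W + Z = U) on D(W)={4,5,6,7,9} D(Z)={3,4,5,6} D(U)={3,4,5,7,9}: W {4,5,6,7,9}->{4,5,6}; Z {3,4,5,6}->{3,4,5}; U {3,4,5,7,9}->{7,9}
Constraint 4 (W < Z) on D(W)={4,5,6} D(Z)={3,4,5}: W {4,5,6}->{4}; Z {3,4,5}->{5}
So after all 4 constraints: D(W) = {4}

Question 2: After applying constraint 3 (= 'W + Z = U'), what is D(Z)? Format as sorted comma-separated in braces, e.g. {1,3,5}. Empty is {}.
Constraint 1 (Z != U) on D(Z)={3,4,5,6} D(U)={3,4,5,7,9}: no change
Constraint 2 (W != Z) on D(W)={4,5,6,7,9} D(Z)={3,4,5,6}: no change
Constraint 3 (W + Z = U) on D(W)={4,5,6,7,9} D(Z)={3,4,5,6} D(U)={3,4,5,7,9}: W {4,5,6,7,9}->{4,5,6}; Z {3,4,5,6}->{3,4,5}; U {3,4,5,7,9}->{7,9}
So after constraint 3: D(Z) = {3,4,5}

Answer: {3,4,5}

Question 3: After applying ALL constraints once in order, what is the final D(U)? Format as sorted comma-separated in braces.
Answer: {7,9}

Derivation:
Constraint 1 (Z != U) on D(Z)={3,4,5,6} D(U)={3,4,5,7,9}: no change
Constraint 2 (W != Z) on D(W)={4,5,6,7,9} D(Z)={3,4,5,6}: no change
Constraint 3 (W + Z = U) on D(W)={4,5,6,7,9} D(Z)={3,4,5,6} D(U)={3,4,5,7,9}: W {4,5,6,7,9}->{4,5,6}; Z {3,4,5,6}->{3,4,5}; U {3,4,5,7,9}->{7,9}
Constraint 4 (W < Z) on D(W)={4,5,6} D(Z)={3,4,5}: W {4,5,6}->{4}; Z {3,4,5}->{5}
So after all 4 constraints: D(U) = {7,9}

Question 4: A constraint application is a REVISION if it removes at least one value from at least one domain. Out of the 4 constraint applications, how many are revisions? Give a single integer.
Constraint 1 (Z != U) on D(Z)={3,4,5,6} D(U)={3,4,5,7,9}: no change => not a revision
Constraint 2 (W != Z) on D(W)={4,5,6,7,9} D(Z)={3,4,5,6}: no change => not a revision
Constraint 3 (W + Z = U) on D(W)={4,5,6,7,9} D(Z)={3,4,5,6} D(U)={3,4,5,7,9}: W {4,5,6,7,9}->{4,5,6}; Z {3,4,5,6}->{3,4,5}; U {3,4,5,7,9}->{7,9} => REVISION
Constraint 4 (W < Z) on D(W)={4,5,6} D(Z)={3,4,5}: W {4,5,6}->{4}; Z {3,4,5}->{5} => REVISION
Total revisions = 2

Answer: 2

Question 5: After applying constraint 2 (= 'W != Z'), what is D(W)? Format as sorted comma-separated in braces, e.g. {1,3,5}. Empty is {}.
Constraint 1 (Z != U) on D(Z)={3,4,5,6} D(U)={3,4,5,7,9}: no change
Constraint 2 (W != Z) on D(W)={4,5,6,7,9} D(Z)={3,4,5,6}: no change
So after constraint 2: D(W) = {4,5,6,7,9}

Answer: {4,5,6,7,9}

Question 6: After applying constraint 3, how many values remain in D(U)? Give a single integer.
Answer: 2

Derivation:
Constraint 1 (Z != U) on D(Z)={3,4,5,6} D(U)={3,4,5,7,9}: no change
Constraint 2 (W != Z) on D(W)={4,5,6,7,9} D(Z)={3,4,5,6}: no change
Constraint 3 (W + Z = U) on D(W)={4,5,6,7,9} D(Z)={3,4,5,6} D(U)={3,4,5,7,9}: W {4,5,6,7,9}->{4,5,6}; Z {3,4,5,6}->{3,4,5}; U {3,4,5,7,9}->{7,9}
So after constraint 3: D(U)={7,9}, size = 2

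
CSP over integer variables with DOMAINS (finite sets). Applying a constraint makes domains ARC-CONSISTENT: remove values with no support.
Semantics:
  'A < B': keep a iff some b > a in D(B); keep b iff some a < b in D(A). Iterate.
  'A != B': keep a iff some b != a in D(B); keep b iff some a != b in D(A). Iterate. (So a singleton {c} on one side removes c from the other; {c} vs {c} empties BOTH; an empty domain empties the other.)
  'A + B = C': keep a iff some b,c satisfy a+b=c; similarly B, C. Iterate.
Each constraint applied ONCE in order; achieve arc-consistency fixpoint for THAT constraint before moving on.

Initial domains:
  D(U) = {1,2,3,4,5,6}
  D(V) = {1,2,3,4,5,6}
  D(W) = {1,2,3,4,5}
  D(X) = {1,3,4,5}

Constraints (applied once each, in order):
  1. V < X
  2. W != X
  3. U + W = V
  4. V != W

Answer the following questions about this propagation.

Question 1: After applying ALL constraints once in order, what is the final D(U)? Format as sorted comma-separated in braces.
Answer: {1,2,3}

Derivation:
Constraint 1 (V < X) on D(V)={1,2,3,4,5,6} D(X)={1,3,4,5}: V {1,2,3,4,5,6}->{1,2,3,4}; X {1,3,4,5}->{3,4,5}
Constraint 2 (W != X) on D(W)={1,2,3,4,5} D(X)={3,4,5}: no change
Constraint 3 (U + W = V) on D(U)={1,2,3,4,5,6} D(W)={1,2,3,4,5} D(V)={1,2,3,4}: U {1,2,3,4,5,6}->{1,2,3}; W {1,2,3,4,5}->{1,2,3}; V {1,2,3,4}->{2,3,4}
Constraint 4 (V != W) on D(V)={2,3,4} D(W)={1,2,3}: no change
So after all 4 constraints: D(U) = {1,2,3}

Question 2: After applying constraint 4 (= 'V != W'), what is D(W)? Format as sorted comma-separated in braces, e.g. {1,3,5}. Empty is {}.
Answer: {1,2,3}

Derivation:
Constraint 1 (V < X) on D(V)={1,2,3,4,5,6} D(X)={1,3,4,5}: V {1,2,3,4,5,6}->{1,2,3,4}; X {1,3,4,5}->{3,4,5}
Constraint 2 (W != X) on D(W)={1,2,3,4,5} D(X)={3,4,5}: no change
Constraint 3 (U + W = V) on D(U)={1,2,3,4,5,6} D(W)={1,2,3,4,5} D(V)={1,2,3,4}: U {1,2,3,4,5,6}->{1,2,3}; W {1,2,3,4,5}->{1,2,3}; V {1,2,3,4}->{2,3,4}
Constraint 4 (V != W) on D(V)={2,3,4} D(W)={1,2,3}: no change
So after constraint 4: D(W) = {1,2,3}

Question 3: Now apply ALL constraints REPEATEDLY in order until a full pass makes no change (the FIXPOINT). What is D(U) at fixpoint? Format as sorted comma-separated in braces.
pass 0 (initial): D(U)={1,2,3,4,5,6}
pass 1: U {1,2,3,4,5,6}->{1,2,3}; V {1,2,3,4,5,6}->{2,3,4}; W {1,2,3,4,5}->{1,2,3}; X {1,3,4,5}->{3,4,5}
pass 2: no change
Fixpoint after 2 passes: D(U) = {1,2,3}

Answer: {1,2,3}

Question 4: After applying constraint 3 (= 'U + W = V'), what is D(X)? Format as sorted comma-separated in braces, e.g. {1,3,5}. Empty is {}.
Constraint 1 (V < X) on D(V)={1,2,3,4,5,6} D(X)={1,3,4,5}: V {1,2,3,4,5,6}->{1,2,3,4}; X {1,3,4,5}->{3,4,5}
Constraint 2 (W != X) on D(W)={1,2,3,4,5} D(X)={3,4,5}: no change
Constraint 3 (U + W = V) on D(U)={1,2,3,4,5,6} D(W)={1,2,3,4,5} D(V)={1,2,3,4}: U {1,2,3,4,5,6}->{1,2,3}; W {1,2,3,4,5}->{1,2,3}; V {1,2,3,4}->{2,3,4}
So after constraint 3: D(X) = {3,4,5}

Answer: {3,4,5}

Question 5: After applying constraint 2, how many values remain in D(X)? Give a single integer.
Answer: 3

Derivation:
Constraint 1 (V < X) on D(V)={1,2,3,4,5,6} D(X)={1,3,4,5}: V {1,2,3,4,5,6}->{1,2,3,4}; X {1,3,4,5}->{3,4,5}
Constraint 2 (W != X) on D(W)={1,2,3,4,5} D(X)={3,4,5}: no change
So after constraint 2: D(X)={3,4,5}, size = 3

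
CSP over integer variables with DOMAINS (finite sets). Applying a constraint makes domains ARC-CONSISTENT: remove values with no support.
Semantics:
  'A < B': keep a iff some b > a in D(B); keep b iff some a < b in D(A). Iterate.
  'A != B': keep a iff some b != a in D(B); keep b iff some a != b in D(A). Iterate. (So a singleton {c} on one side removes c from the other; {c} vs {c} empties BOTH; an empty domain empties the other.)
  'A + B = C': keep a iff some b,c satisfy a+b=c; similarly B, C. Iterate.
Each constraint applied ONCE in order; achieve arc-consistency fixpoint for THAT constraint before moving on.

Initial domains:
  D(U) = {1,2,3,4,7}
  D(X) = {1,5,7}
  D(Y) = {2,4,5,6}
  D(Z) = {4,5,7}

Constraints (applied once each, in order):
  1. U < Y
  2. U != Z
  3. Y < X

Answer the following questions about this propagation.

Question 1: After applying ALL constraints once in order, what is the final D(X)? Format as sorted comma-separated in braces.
Constraint 1 (U < Y) on D(U)={1,2,3,4,7} D(Y)={2,4,5,6}: U {1,2,3,4,7}->{1,2,3,4}
Constraint 2 (U != Z) on D(U)={1,2,3,4} D(Z)={4,5,7}: no change
Constraint 3 (Y < X) on D(Y)={2,4,5,6} D(X)={1,5,7}: X {1,5,7}->{5,7}
So after all 3 constraints: D(X) = {5,7}

Answer: {5,7}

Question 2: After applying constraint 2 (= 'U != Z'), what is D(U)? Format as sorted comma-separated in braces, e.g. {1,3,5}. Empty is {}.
Constraint 1 (U < Y) on D(U)={1,2,3,4,7} D(Y)={2,4,5,6}: U {1,2,3,4,7}->{1,2,3,4}
Constraint 2 (U != Z) on D(U)={1,2,3,4} D(Z)={4,5,7}: no change
So after constraint 2: D(U) = {1,2,3,4}

Answer: {1,2,3,4}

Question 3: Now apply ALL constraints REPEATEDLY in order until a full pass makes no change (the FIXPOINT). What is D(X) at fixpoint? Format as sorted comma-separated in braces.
pass 0 (initial): D(X)={1,5,7}
pass 1: U {1,2,3,4,7}->{1,2,3,4}; X {1,5,7}->{5,7}
pass 2: no change
Fixpoint after 2 passes: D(X) = {5,7}

Answer: {5,7}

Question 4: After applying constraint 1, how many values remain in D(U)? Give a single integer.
Constraint 1 (U < Y) on D(U)={1,2,3,4,7} D(Y)={2,4,5,6}: U {1,2,3,4,7}->{1,2,3,4}
So after constraint 1: D(U)={1,2,3,4}, size = 4

Answer: 4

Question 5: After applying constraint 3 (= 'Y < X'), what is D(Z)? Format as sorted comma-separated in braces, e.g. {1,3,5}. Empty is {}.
Answer: {4,5,7}

Derivation:
Constraint 1 (U < Y) on D(U)={1,2,3,4,7} D(Y)={2,4,5,6}: U {1,2,3,4,7}->{1,2,3,4}
Constraint 2 (U != Z) on D(U)={1,2,3,4} D(Z)={4,5,7}: no change
Constraint 3 (Y < X) on D(Y)={2,4,5,6} D(X)={1,5,7}: X {1,5,7}->{5,7}
So after constraint 3: D(Z) = {4,5,7}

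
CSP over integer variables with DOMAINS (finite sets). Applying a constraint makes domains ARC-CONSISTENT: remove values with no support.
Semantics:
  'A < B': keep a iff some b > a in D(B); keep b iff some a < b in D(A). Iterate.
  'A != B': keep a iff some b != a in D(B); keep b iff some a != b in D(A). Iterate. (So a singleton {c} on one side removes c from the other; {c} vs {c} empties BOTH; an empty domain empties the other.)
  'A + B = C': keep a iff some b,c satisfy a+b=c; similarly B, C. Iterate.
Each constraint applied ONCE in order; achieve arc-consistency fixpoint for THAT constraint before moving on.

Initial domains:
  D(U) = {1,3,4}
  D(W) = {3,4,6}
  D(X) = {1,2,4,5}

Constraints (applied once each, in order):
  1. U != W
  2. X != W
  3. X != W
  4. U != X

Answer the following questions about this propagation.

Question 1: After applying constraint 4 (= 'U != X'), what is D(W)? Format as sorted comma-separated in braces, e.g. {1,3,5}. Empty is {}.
Answer: {3,4,6}

Derivation:
Constraint 1 (U != W) on D(U)={1,3,4} D(W)={3,4,6}: no change
Constraint 2 (X != W) on D(X)={1,2,4,5} D(W)={3,4,6}: no change
Constraint 3 (X != W) on D(X)={1,2,4,5} D(W)={3,4,6}: no change
Constraint 4 (U != X) on D(U)={1,3,4} D(X)={1,2,4,5}: no change
So after constraint 4: D(W) = {3,4,6}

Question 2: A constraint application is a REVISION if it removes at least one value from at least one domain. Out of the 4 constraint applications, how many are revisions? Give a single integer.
Answer: 0

Derivation:
Constraint 1 (U != W) on D(U)={1,3,4} D(W)={3,4,6}: no change => not a revision
Constraint 2 (X != W) on D(X)={1,2,4,5} D(W)={3,4,6}: no change => not a revision
Constraint 3 (X != W) on D(X)={1,2,4,5} D(W)={3,4,6}: no change => not a revision
Constraint 4 (U != X) on D(U)={1,3,4} D(X)={1,2,4,5}: no change => not a revision
Total revisions = 0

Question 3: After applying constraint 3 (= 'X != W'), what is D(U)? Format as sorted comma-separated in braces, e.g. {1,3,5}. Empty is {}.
Answer: {1,3,4}

Derivation:
Constraint 1 (U != W) on D(U)={1,3,4} D(W)={3,4,6}: no change
Constraint 2 (X != W) on D(X)={1,2,4,5} D(W)={3,4,6}: no change
Constraint 3 (X != W) on D(X)={1,2,4,5} D(W)={3,4,6}: no change
So after constraint 3: D(U) = {1,3,4}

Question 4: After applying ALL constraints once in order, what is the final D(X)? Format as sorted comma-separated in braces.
Answer: {1,2,4,5}

Derivation:
Constraint 1 (U != W) on D(U)={1,3,4} D(W)={3,4,6}: no change
Constraint 2 (X != W) on D(X)={1,2,4,5} D(W)={3,4,6}: no change
Constraint 3 (X != W) on D(X)={1,2,4,5} D(W)={3,4,6}: no change
Constraint 4 (U != X) on D(U)={1,3,4} D(X)={1,2,4,5}: no change
So after all 4 constraints: D(X) = {1,2,4,5}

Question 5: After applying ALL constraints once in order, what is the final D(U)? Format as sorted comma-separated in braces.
Constraint 1 (U != W) on D(U)={1,3,4} D(W)={3,4,6}: no change
Constraint 2 (X != W) on D(X)={1,2,4,5} D(W)={3,4,6}: no change
Constraint 3 (X != W) on D(X)={1,2,4,5} D(W)={3,4,6}: no change
Constraint 4 (U != X) on D(U)={1,3,4} D(X)={1,2,4,5}: no change
So after all 4 constraints: D(U) = {1,3,4}

Answer: {1,3,4}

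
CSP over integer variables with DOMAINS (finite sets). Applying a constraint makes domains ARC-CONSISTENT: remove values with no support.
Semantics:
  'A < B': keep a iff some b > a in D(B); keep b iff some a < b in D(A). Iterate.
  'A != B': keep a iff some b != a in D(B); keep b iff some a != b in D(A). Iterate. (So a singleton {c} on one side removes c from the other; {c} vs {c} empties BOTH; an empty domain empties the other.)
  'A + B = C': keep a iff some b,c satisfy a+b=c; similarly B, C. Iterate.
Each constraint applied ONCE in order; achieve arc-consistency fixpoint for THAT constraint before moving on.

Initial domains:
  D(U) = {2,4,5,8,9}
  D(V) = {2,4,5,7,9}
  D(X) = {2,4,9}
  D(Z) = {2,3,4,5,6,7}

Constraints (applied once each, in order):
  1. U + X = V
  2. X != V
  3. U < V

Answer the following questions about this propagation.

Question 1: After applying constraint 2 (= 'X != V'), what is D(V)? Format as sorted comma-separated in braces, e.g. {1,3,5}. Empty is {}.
Constraint 1 (U + X = V) on D(U)={2,4,5,8,9} D(X)={2,4,9} D(V)={2,4,5,7,9}: U {2,4,5,8,9}->{2,5}; X {2,4,9}->{2,4}; V {2,4,5,7,9}->{4,7,9}
Constraint 2 (X != V) on D(X)={2,4} D(V)={4,7,9}: no change
So after constraint 2: D(V) = {4,7,9}

Answer: {4,7,9}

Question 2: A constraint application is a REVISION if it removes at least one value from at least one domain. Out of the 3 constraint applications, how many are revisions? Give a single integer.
Answer: 1

Derivation:
Constraint 1 (U + X = V) on D(U)={2,4,5,8,9} D(X)={2,4,9} D(V)={2,4,5,7,9}: U {2,4,5,8,9}->{2,5}; X {2,4,9}->{2,4}; V {2,4,5,7,9}->{4,7,9} => REVISION
Constraint 2 (X != V) on D(X)={2,4} D(V)={4,7,9}: no change => not a revision
Constraint 3 (U < V) on D(U)={2,5} D(V)={4,7,9}: no change => not a revision
Total revisions = 1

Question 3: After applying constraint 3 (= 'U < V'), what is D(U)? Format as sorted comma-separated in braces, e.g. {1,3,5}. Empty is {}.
Constraint 1 (U + X = V) on D(U)={2,4,5,8,9} D(X)={2,4,9} D(V)={2,4,5,7,9}: U {2,4,5,8,9}->{2,5}; X {2,4,9}->{2,4}; V {2,4,5,7,9}->{4,7,9}
Constraint 2 (X != V) on D(X)={2,4} D(V)={4,7,9}: no change
Constraint 3 (U < V) on D(U)={2,5} D(V)={4,7,9}: no change
So after constraint 3: D(U) = {2,5}

Answer: {2,5}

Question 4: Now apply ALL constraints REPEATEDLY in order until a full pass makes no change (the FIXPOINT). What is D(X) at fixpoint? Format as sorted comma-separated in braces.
pass 0 (initial): D(X)={2,4,9}
pass 1: U {2,4,5,8,9}->{2,5}; V {2,4,5,7,9}->{4,7,9}; X {2,4,9}->{2,4}
pass 2: no change
Fixpoint after 2 passes: D(X) = {2,4}

Answer: {2,4}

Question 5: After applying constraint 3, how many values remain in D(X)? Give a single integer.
Answer: 2

Derivation:
Constraint 1 (U + X = V) on D(U)={2,4,5,8,9} D(X)={2,4,9} D(V)={2,4,5,7,9}: U {2,4,5,8,9}->{2,5}; X {2,4,9}->{2,4}; V {2,4,5,7,9}->{4,7,9}
Constraint 2 (X != V) on D(X)={2,4} D(V)={4,7,9}: no change
Constraint 3 (U < V) on D(U)={2,5} D(V)={4,7,9}: no change
So after constraint 3: D(X)={2,4}, size = 2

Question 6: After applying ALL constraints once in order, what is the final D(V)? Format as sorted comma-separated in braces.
Constraint 1 (U + X = V) on D(U)={2,4,5,8,9} D(X)={2,4,9} D(V)={2,4,5,7,9}: U {2,4,5,8,9}->{2,5}; X {2,4,9}->{2,4}; V {2,4,5,7,9}->{4,7,9}
Constraint 2 (X != V) on D(X)={2,4} D(V)={4,7,9}: no change
Constraint 3 (U < V) on D(U)={2,5} D(V)={4,7,9}: no change
So after all 3 constraints: D(V) = {4,7,9}

Answer: {4,7,9}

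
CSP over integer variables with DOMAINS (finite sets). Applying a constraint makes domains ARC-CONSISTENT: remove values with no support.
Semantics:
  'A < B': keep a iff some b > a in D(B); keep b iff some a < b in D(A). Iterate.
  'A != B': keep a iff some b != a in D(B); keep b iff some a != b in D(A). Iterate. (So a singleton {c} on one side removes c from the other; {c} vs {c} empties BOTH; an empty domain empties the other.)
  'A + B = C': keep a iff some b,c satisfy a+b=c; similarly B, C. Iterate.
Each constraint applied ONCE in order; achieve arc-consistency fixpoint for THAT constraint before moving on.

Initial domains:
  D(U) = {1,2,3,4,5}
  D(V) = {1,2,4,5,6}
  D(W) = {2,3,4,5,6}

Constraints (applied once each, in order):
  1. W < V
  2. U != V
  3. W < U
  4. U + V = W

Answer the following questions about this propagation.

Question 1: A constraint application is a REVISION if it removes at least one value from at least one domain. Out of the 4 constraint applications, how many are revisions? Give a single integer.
Answer: 3

Derivation:
Constraint 1 (W < V) on D(W)={2,3,4,5,6} D(V)={1,2,4,5,6}: W {2,3,4,5,6}->{2,3,4,5}; V {1,2,4,5,6}->{4,5,6} => REVISION
Constraint 2 (U != V) on D(U)={1,2,3,4,5} D(V)={4,5,6}: no change => not a revision
Constraint 3 (W < U) on D(W)={2,3,4,5} D(U)={1,2,3,4,5}: W {2,3,4,5}->{2,3,4}; U {1,2,3,4,5}->{3,4,5} => REVISION
Constraint 4 (U + V = W) on D(U)={3,4,5} D(V)={4,5,6} D(W)={2,3,4}: U {3,4,5}->{}; V {4,5,6}->{}; W {2,3,4}->{} => REVISION
Total revisions = 3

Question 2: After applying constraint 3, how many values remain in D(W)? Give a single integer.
Constraint 1 (W < V) on D(W)={2,3,4,5,6} D(V)={1,2,4,5,6}: W {2,3,4,5,6}->{2,3,4,5}; V {1,2,4,5,6}->{4,5,6}
Constraint 2 (U != V) on D(U)={1,2,3,4,5} D(V)={4,5,6}: no change
Constraint 3 (W < U) on D(W)={2,3,4,5} D(U)={1,2,3,4,5}: W {2,3,4,5}->{2,3,4}; U {1,2,3,4,5}->{3,4,5}
So after constraint 3: D(W)={2,3,4}, size = 3

Answer: 3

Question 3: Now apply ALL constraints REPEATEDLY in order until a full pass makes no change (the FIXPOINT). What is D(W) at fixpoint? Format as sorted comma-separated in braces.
Answer: {}

Derivation:
pass 0 (initial): D(W)={2,3,4,5,6}
pass 1: U {1,2,3,4,5}->{}; V {1,2,4,5,6}->{}; W {2,3,4,5,6}->{}
pass 2: no change
Fixpoint after 2 passes: D(W) = {}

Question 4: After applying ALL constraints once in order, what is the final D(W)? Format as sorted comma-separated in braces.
Constraint 1 (W < V) on D(W)={2,3,4,5,6} D(V)={1,2,4,5,6}: W {2,3,4,5,6}->{2,3,4,5}; V {1,2,4,5,6}->{4,5,6}
Constraint 2 (U != V) on D(U)={1,2,3,4,5} D(V)={4,5,6}: no change
Constraint 3 (W < U) on D(W)={2,3,4,5} D(U)={1,2,3,4,5}: W {2,3,4,5}->{2,3,4}; U {1,2,3,4,5}->{3,4,5}
Constraint 4 (U + V = W) on D(U)={3,4,5} D(V)={4,5,6} D(W)={2,3,4}: U {3,4,5}->{}; V {4,5,6}->{}; W {2,3,4}->{}
So after all 4 constraints: D(W) = {}

Answer: {}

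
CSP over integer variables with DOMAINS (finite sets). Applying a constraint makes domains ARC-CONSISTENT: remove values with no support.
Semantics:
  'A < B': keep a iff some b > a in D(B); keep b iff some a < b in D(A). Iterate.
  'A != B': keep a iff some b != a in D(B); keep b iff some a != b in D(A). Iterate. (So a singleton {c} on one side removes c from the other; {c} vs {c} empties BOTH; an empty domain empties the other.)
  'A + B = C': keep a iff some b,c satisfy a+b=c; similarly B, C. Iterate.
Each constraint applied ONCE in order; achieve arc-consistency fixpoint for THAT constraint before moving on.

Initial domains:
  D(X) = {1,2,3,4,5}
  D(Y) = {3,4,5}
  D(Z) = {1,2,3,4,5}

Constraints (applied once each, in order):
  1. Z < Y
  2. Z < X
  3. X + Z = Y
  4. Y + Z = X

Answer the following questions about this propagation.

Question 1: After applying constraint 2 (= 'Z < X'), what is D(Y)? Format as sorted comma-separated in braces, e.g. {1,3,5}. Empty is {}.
Answer: {3,4,5}

Derivation:
Constraint 1 (Z < Y) on D(Z)={1,2,3,4,5} D(Y)={3,4,5}: Z {1,2,3,4,5}->{1,2,3,4}
Constraint 2 (Z < X) on D(Z)={1,2,3,4} D(X)={1,2,3,4,5}: X {1,2,3,4,5}->{2,3,4,5}
So after constraint 2: D(Y) = {3,4,5}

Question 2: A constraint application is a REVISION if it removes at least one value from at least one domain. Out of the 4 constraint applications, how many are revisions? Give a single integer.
Answer: 4

Derivation:
Constraint 1 (Z < Y) on D(Z)={1,2,3,4,5} D(Y)={3,4,5}: Z {1,2,3,4,5}->{1,2,3,4} => REVISION
Constraint 2 (Z < X) on D(Z)={1,2,3,4} D(X)={1,2,3,4,5}: X {1,2,3,4,5}->{2,3,4,5} => REVISION
Constraint 3 (X + Z = Y) on D(X)={2,3,4,5} D(Z)={1,2,3,4} D(Y)={3,4,5}: X {2,3,4,5}->{2,3,4}; Z {1,2,3,4}->{1,2,3} => REVISION
Constraint 4 (Y + Z = X) on D(Y)={3,4,5} D(Z)={1,2,3} D(X)={2,3,4}: Y {3,4,5}->{3}; Z {1,2,3}->{1}; X {2,3,4}->{4} => REVISION
Total revisions = 4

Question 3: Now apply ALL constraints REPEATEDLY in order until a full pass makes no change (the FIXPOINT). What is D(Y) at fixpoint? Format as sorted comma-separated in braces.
pass 0 (initial): D(Y)={3,4,5}
pass 1: X {1,2,3,4,5}->{4}; Y {3,4,5}->{3}; Z {1,2,3,4,5}->{1}
pass 2: X {4}->{}; Y {3}->{}; Z {1}->{}
pass 3: no change
Fixpoint after 3 passes: D(Y) = {}

Answer: {}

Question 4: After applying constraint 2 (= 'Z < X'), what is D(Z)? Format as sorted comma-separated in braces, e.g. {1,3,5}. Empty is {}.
Answer: {1,2,3,4}

Derivation:
Constraint 1 (Z < Y) on D(Z)={1,2,3,4,5} D(Y)={3,4,5}: Z {1,2,3,4,5}->{1,2,3,4}
Constraint 2 (Z < X) on D(Z)={1,2,3,4} D(X)={1,2,3,4,5}: X {1,2,3,4,5}->{2,3,4,5}
So after constraint 2: D(Z) = {1,2,3,4}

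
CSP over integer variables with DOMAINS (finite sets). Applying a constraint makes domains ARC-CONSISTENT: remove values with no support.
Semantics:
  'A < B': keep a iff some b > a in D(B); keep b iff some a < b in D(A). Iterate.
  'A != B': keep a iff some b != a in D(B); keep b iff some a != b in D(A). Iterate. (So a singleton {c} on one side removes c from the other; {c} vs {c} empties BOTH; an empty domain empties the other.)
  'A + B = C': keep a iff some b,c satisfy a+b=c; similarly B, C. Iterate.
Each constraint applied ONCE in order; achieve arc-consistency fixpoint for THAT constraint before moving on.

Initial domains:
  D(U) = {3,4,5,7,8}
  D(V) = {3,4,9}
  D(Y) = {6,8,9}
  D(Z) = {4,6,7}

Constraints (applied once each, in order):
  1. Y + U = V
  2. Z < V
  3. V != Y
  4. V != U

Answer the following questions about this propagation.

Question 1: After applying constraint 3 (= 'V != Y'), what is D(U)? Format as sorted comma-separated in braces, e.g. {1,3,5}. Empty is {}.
Answer: {3}

Derivation:
Constraint 1 (Y + U = V) on D(Y)={6,8,9} D(U)={3,4,5,7,8} D(V)={3,4,9}: Y {6,8,9}->{6}; U {3,4,5,7,8}->{3}; V {3,4,9}->{9}
Constraint 2 (Z < V) on D(Z)={4,6,7} D(V)={9}: no change
Constraint 3 (V != Y) on D(V)={9} D(Y)={6}: no change
So after constraint 3: D(U) = {3}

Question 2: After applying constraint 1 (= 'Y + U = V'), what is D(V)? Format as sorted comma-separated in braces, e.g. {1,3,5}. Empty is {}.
Answer: {9}

Derivation:
Constraint 1 (Y + U = V) on D(Y)={6,8,9} D(U)={3,4,5,7,8} D(V)={3,4,9}: Y {6,8,9}->{6}; U {3,4,5,7,8}->{3}; V {3,4,9}->{9}
So after constraint 1: D(V) = {9}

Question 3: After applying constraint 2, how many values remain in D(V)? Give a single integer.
Constraint 1 (Y + U = V) on D(Y)={6,8,9} D(U)={3,4,5,7,8} D(V)={3,4,9}: Y {6,8,9}->{6}; U {3,4,5,7,8}->{3}; V {3,4,9}->{9}
Constraint 2 (Z < V) on D(Z)={4,6,7} D(V)={9}: no change
So after constraint 2: D(V)={9}, size = 1

Answer: 1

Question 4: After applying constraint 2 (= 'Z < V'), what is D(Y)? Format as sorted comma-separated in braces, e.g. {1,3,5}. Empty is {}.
Constraint 1 (Y + U = V) on D(Y)={6,8,9} D(U)={3,4,5,7,8} D(V)={3,4,9}: Y {6,8,9}->{6}; U {3,4,5,7,8}->{3}; V {3,4,9}->{9}
Constraint 2 (Z < V) on D(Z)={4,6,7} D(V)={9}: no change
So after constraint 2: D(Y) = {6}

Answer: {6}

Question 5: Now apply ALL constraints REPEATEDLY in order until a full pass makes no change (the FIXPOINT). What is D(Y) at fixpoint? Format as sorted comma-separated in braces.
pass 0 (initial): D(Y)={6,8,9}
pass 1: U {3,4,5,7,8}->{3}; V {3,4,9}->{9}; Y {6,8,9}->{6}
pass 2: no change
Fixpoint after 2 passes: D(Y) = {6}

Answer: {6}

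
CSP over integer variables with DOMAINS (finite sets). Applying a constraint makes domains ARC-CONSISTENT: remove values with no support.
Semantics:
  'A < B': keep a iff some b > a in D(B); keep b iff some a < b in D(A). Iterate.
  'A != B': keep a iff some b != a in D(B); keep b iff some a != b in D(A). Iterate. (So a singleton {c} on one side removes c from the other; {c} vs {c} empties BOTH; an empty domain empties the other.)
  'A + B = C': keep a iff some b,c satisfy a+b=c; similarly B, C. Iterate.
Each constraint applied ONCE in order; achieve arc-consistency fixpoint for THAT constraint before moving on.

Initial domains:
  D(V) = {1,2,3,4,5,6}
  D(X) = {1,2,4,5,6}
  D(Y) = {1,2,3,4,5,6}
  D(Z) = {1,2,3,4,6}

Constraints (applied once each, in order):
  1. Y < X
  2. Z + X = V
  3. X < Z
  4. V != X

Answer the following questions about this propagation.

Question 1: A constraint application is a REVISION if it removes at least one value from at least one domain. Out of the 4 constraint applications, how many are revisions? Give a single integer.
Constraint 1 (Y < X) on D(Y)={1,2,3,4,5,6} D(X)={1,2,4,5,6}: Y {1,2,3,4,5,6}->{1,2,3,4,5}; X {1,2,4,5,6}->{2,4,5,6} => REVISION
Constraint 2 (Z + X = V) on D(Z)={1,2,3,4,6} D(X)={2,4,5,6} D(V)={1,2,3,4,5,6}: Z {1,2,3,4,6}->{1,2,3,4}; X {2,4,5,6}->{2,4,5}; V {1,2,3,4,5,6}->{3,4,5,6} => REVISION
Constraint 3 (X < Z) on D(X)={2,4,5} D(Z)={1,2,3,4}: X {2,4,5}->{2}; Z {1,2,3,4}->{3,4} => REVISION
Constraint 4 (V != X) on D(V)={3,4,5,6} D(X)={2}: no change => not a revision
Total revisions = 3

Answer: 3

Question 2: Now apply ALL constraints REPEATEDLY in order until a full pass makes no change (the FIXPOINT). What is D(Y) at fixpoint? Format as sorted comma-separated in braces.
pass 0 (initial): D(Y)={1,2,3,4,5,6}
pass 1: V {1,2,3,4,5,6}->{3,4,5,6}; X {1,2,4,5,6}->{2}; Y {1,2,3,4,5,6}->{1,2,3,4,5}; Z {1,2,3,4,6}->{3,4}
pass 2: V {3,4,5,6}->{5,6}; Y {1,2,3,4,5}->{1}
pass 3: no change
Fixpoint after 3 passes: D(Y) = {1}

Answer: {1}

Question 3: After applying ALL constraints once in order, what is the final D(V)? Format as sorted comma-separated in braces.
Constraint 1 (Y < X) on D(Y)={1,2,3,4,5,6} D(X)={1,2,4,5,6}: Y {1,2,3,4,5,6}->{1,2,3,4,5}; X {1,2,4,5,6}->{2,4,5,6}
Constraint 2 (Z + X = V) on D(Z)={1,2,3,4,6} D(X)={2,4,5,6} D(V)={1,2,3,4,5,6}: Z {1,2,3,4,6}->{1,2,3,4}; X {2,4,5,6}->{2,4,5}; V {1,2,3,4,5,6}->{3,4,5,6}
Constraint 3 (X < Z) on D(X)={2,4,5} D(Z)={1,2,3,4}: X {2,4,5}->{2}; Z {1,2,3,4}->{3,4}
Constraint 4 (V != X) on D(V)={3,4,5,6} D(X)={2}: no change
So after all 4 constraints: D(V) = {3,4,5,6}

Answer: {3,4,5,6}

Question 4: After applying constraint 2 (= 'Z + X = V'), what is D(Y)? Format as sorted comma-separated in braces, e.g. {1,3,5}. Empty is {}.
Constraint 1 (Y < X) on D(Y)={1,2,3,4,5,6} D(X)={1,2,4,5,6}: Y {1,2,3,4,5,6}->{1,2,3,4,5}; X {1,2,4,5,6}->{2,4,5,6}
Constraint 2 (Z + X = V) on D(Z)={1,2,3,4,6} D(X)={2,4,5,6} D(V)={1,2,3,4,5,6}: Z {1,2,3,4,6}->{1,2,3,4}; X {2,4,5,6}->{2,4,5}; V {1,2,3,4,5,6}->{3,4,5,6}
So after constraint 2: D(Y) = {1,2,3,4,5}

Answer: {1,2,3,4,5}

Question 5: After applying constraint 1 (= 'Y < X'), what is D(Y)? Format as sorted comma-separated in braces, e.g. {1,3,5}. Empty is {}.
Answer: {1,2,3,4,5}

Derivation:
Constraint 1 (Y < X) on D(Y)={1,2,3,4,5,6} D(X)={1,2,4,5,6}: Y {1,2,3,4,5,6}->{1,2,3,4,5}; X {1,2,4,5,6}->{2,4,5,6}
So after constraint 1: D(Y) = {1,2,3,4,5}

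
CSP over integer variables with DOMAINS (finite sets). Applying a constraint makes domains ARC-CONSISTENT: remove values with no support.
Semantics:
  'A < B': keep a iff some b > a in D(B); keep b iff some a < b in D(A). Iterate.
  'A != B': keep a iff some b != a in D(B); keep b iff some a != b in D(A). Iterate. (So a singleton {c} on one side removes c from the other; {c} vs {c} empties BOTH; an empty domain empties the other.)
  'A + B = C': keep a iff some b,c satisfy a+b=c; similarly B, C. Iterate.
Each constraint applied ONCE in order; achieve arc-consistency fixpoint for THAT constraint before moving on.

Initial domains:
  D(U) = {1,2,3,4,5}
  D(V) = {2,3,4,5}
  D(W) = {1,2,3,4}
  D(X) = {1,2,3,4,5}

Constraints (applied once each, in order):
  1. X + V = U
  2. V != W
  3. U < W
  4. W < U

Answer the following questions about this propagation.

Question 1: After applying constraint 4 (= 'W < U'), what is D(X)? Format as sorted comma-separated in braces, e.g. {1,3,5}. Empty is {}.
Answer: {1,2,3}

Derivation:
Constraint 1 (X + V = U) on D(X)={1,2,3,4,5} D(V)={2,3,4,5} D(U)={1,2,3,4,5}: X {1,2,3,4,5}->{1,2,3}; V {2,3,4,5}->{2,3,4}; U {1,2,3,4,5}->{3,4,5}
Constraint 2 (V != W) on D(V)={2,3,4} D(W)={1,2,3,4}: no change
Constraint 3 (U < W) on D(U)={3,4,5} D(W)={1,2,3,4}: U {3,4,5}->{3}; W {1,2,3,4}->{4}
Constraint 4 (W < U) on D(W)={4} D(U)={3}: W {4}->{}; U {3}->{}
So after constraint 4: D(X) = {1,2,3}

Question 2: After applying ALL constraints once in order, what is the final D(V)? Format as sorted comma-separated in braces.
Answer: {2,3,4}

Derivation:
Constraint 1 (X + V = U) on D(X)={1,2,3,4,5} D(V)={2,3,4,5} D(U)={1,2,3,4,5}: X {1,2,3,4,5}->{1,2,3}; V {2,3,4,5}->{2,3,4}; U {1,2,3,4,5}->{3,4,5}
Constraint 2 (V != W) on D(V)={2,3,4} D(W)={1,2,3,4}: no change
Constraint 3 (U < W) on D(U)={3,4,5} D(W)={1,2,3,4}: U {3,4,5}->{3}; W {1,2,3,4}->{4}
Constraint 4 (W < U) on D(W)={4} D(U)={3}: W {4}->{}; U {3}->{}
So after all 4 constraints: D(V) = {2,3,4}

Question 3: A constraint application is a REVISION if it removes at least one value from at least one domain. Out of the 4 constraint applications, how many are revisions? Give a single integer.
Answer: 3

Derivation:
Constraint 1 (X + V = U) on D(X)={1,2,3,4,5} D(V)={2,3,4,5} D(U)={1,2,3,4,5}: X {1,2,3,4,5}->{1,2,3}; V {2,3,4,5}->{2,3,4}; U {1,2,3,4,5}->{3,4,5} => REVISION
Constraint 2 (V != W) on D(V)={2,3,4} D(W)={1,2,3,4}: no change => not a revision
Constraint 3 (U < W) on D(U)={3,4,5} D(W)={1,2,3,4}: U {3,4,5}->{3}; W {1,2,3,4}->{4} => REVISION
Constraint 4 (W < U) on D(W)={4} D(U)={3}: W {4}->{}; U {3}->{} => REVISION
Total revisions = 3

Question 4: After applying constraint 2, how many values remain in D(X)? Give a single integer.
Constraint 1 (X + V = U) on D(X)={1,2,3,4,5} D(V)={2,3,4,5} D(U)={1,2,3,4,5}: X {1,2,3,4,5}->{1,2,3}; V {2,3,4,5}->{2,3,4}; U {1,2,3,4,5}->{3,4,5}
Constraint 2 (V != W) on D(V)={2,3,4} D(W)={1,2,3,4}: no change
So after constraint 2: D(X)={1,2,3}, size = 3

Answer: 3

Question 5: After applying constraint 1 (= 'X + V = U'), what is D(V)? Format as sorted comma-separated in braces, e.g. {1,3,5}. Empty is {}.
Constraint 1 (X + V = U) on D(X)={1,2,3,4,5} D(V)={2,3,4,5} D(U)={1,2,3,4,5}: X {1,2,3,4,5}->{1,2,3}; V {2,3,4,5}->{2,3,4}; U {1,2,3,4,5}->{3,4,5}
So after constraint 1: D(V) = {2,3,4}

Answer: {2,3,4}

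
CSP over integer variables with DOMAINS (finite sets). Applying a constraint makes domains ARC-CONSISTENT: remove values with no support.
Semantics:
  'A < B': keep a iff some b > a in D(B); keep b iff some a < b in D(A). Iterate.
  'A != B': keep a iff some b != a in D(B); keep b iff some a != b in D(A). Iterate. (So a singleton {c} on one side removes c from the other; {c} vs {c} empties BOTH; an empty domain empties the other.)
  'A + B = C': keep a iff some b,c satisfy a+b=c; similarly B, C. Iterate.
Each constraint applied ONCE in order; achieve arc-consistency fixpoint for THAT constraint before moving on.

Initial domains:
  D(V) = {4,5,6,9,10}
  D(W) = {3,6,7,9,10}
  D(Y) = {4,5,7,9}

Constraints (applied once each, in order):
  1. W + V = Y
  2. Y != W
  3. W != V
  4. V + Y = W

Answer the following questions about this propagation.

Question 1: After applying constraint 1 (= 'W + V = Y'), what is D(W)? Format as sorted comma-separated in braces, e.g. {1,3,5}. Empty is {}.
Answer: {3}

Derivation:
Constraint 1 (W + V = Y) on D(W)={3,6,7,9,10} D(V)={4,5,6,9,10} D(Y)={4,5,7,9}: W {3,6,7,9,10}->{3}; V {4,5,6,9,10}->{4,6}; Y {4,5,7,9}->{7,9}
So after constraint 1: D(W) = {3}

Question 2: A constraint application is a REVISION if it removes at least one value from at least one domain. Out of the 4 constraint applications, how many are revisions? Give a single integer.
Constraint 1 (W + V = Y) on D(W)={3,6,7,9,10} D(V)={4,5,6,9,10} D(Y)={4,5,7,9}: W {3,6,7,9,10}->{3}; V {4,5,6,9,10}->{4,6}; Y {4,5,7,9}->{7,9} => REVISION
Constraint 2 (Y != W) on D(Y)={7,9} D(W)={3}: no change => not a revision
Constraint 3 (W != V) on D(W)={3} D(V)={4,6}: no change => not a revision
Constraint 4 (V + Y = W) on D(V)={4,6} D(Y)={7,9} D(W)={3}: V {4,6}->{}; Y {7,9}->{}; W {3}->{} => REVISION
Total revisions = 2

Answer: 2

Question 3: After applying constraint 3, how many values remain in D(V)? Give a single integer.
Answer: 2

Derivation:
Constraint 1 (W + V = Y) on D(W)={3,6,7,9,10} D(V)={4,5,6,9,10} D(Y)={4,5,7,9}: W {3,6,7,9,10}->{3}; V {4,5,6,9,10}->{4,6}; Y {4,5,7,9}->{7,9}
Constraint 2 (Y != W) on D(Y)={7,9} D(W)={3}: no change
Constraint 3 (W != V) on D(W)={3} D(V)={4,6}: no change
So after constraint 3: D(V)={4,6}, size = 2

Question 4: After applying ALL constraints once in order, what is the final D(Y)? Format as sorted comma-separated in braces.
Answer: {}

Derivation:
Constraint 1 (W + V = Y) on D(W)={3,6,7,9,10} D(V)={4,5,6,9,10} D(Y)={4,5,7,9}: W {3,6,7,9,10}->{3}; V {4,5,6,9,10}->{4,6}; Y {4,5,7,9}->{7,9}
Constraint 2 (Y != W) on D(Y)={7,9} D(W)={3}: no change
Constraint 3 (W != V) on D(W)={3} D(V)={4,6}: no change
Constraint 4 (V + Y = W) on D(V)={4,6} D(Y)={7,9} D(W)={3}: V {4,6}->{}; Y {7,9}->{}; W {3}->{}
So after all 4 constraints: D(Y) = {}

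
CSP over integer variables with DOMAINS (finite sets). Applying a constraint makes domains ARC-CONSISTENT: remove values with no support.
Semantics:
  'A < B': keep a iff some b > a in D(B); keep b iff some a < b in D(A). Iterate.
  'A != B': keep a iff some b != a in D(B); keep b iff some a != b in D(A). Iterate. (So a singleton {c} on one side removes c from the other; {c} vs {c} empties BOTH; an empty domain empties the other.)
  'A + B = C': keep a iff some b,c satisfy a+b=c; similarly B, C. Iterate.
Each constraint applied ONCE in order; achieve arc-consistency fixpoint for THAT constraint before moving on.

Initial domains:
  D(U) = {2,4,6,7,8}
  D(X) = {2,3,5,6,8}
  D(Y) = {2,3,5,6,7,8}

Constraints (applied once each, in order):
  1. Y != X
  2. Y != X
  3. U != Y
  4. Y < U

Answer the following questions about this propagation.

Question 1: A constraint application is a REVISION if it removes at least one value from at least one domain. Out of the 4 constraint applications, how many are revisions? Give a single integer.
Constraint 1 (Y != X) on D(Y)={2,3,5,6,7,8} D(X)={2,3,5,6,8}: no change => not a revision
Constraint 2 (Y != X) on D(Y)={2,3,5,6,7,8} D(X)={2,3,5,6,8}: no change => not a revision
Constraint 3 (U != Y) on D(U)={2,4,6,7,8} D(Y)={2,3,5,6,7,8}: no change => not a revision
Constraint 4 (Y < U) on D(Y)={2,3,5,6,7,8} D(U)={2,4,6,7,8}: Y {2,3,5,6,7,8}->{2,3,5,6,7}; U {2,4,6,7,8}->{4,6,7,8} => REVISION
Total revisions = 1

Answer: 1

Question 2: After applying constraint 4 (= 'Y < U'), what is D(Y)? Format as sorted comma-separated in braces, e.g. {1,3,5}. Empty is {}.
Constraint 1 (Y != X) on D(Y)={2,3,5,6,7,8} D(X)={2,3,5,6,8}: no change
Constraint 2 (Y != X) on D(Y)={2,3,5,6,7,8} D(X)={2,3,5,6,8}: no change
Constraint 3 (U != Y) on D(U)={2,4,6,7,8} D(Y)={2,3,5,6,7,8}: no change
Constraint 4 (Y < U) on D(Y)={2,3,5,6,7,8} D(U)={2,4,6,7,8}: Y {2,3,5,6,7,8}->{2,3,5,6,7}; U {2,4,6,7,8}->{4,6,7,8}
So after constraint 4: D(Y) = {2,3,5,6,7}

Answer: {2,3,5,6,7}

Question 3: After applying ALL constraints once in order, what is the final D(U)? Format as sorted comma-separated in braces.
Answer: {4,6,7,8}

Derivation:
Constraint 1 (Y != X) on D(Y)={2,3,5,6,7,8} D(X)={2,3,5,6,8}: no change
Constraint 2 (Y != X) on D(Y)={2,3,5,6,7,8} D(X)={2,3,5,6,8}: no change
Constraint 3 (U != Y) on D(U)={2,4,6,7,8} D(Y)={2,3,5,6,7,8}: no change
Constraint 4 (Y < U) on D(Y)={2,3,5,6,7,8} D(U)={2,4,6,7,8}: Y {2,3,5,6,7,8}->{2,3,5,6,7}; U {2,4,6,7,8}->{4,6,7,8}
So after all 4 constraints: D(U) = {4,6,7,8}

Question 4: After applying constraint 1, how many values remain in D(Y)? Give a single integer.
Constraint 1 (Y != X) on D(Y)={2,3,5,6,7,8} D(X)={2,3,5,6,8}: no change
So after constraint 1: D(Y)={2,3,5,6,7,8}, size = 6

Answer: 6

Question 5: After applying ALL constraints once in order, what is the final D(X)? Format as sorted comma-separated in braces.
Answer: {2,3,5,6,8}

Derivation:
Constraint 1 (Y != X) on D(Y)={2,3,5,6,7,8} D(X)={2,3,5,6,8}: no change
Constraint 2 (Y != X) on D(Y)={2,3,5,6,7,8} D(X)={2,3,5,6,8}: no change
Constraint 3 (U != Y) on D(U)={2,4,6,7,8} D(Y)={2,3,5,6,7,8}: no change
Constraint 4 (Y < U) on D(Y)={2,3,5,6,7,8} D(U)={2,4,6,7,8}: Y {2,3,5,6,7,8}->{2,3,5,6,7}; U {2,4,6,7,8}->{4,6,7,8}
So after all 4 constraints: D(X) = {2,3,5,6,8}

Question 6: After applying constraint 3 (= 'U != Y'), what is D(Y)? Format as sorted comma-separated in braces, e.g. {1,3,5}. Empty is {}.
Answer: {2,3,5,6,7,8}

Derivation:
Constraint 1 (Y != X) on D(Y)={2,3,5,6,7,8} D(X)={2,3,5,6,8}: no change
Constraint 2 (Y != X) on D(Y)={2,3,5,6,7,8} D(X)={2,3,5,6,8}: no change
Constraint 3 (U != Y) on D(U)={2,4,6,7,8} D(Y)={2,3,5,6,7,8}: no change
So after constraint 3: D(Y) = {2,3,5,6,7,8}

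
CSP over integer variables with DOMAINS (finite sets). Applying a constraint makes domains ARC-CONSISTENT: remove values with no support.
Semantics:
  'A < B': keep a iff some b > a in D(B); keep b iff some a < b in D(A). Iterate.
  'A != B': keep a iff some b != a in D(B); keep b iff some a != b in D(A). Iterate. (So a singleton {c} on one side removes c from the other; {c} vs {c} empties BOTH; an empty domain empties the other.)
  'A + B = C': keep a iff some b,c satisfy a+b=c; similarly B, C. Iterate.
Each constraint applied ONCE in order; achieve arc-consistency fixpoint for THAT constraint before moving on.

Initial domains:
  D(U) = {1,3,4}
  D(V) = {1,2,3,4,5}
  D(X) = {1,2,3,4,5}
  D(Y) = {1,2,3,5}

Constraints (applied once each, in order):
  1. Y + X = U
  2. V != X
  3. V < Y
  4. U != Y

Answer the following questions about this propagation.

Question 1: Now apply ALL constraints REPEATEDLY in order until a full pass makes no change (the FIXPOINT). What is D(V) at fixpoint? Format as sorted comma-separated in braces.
Answer: {1,2}

Derivation:
pass 0 (initial): D(V)={1,2,3,4,5}
pass 1: U {1,3,4}->{3,4}; V {1,2,3,4,5}->{1,2}; X {1,2,3,4,5}->{1,2,3}; Y {1,2,3,5}->{2,3}
pass 2: X {1,2,3}->{1,2}
pass 3: no change
Fixpoint after 3 passes: D(V) = {1,2}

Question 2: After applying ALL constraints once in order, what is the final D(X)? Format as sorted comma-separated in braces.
Constraint 1 (Y + X = U) on D(Y)={1,2,3,5} D(X)={1,2,3,4,5} D(U)={1,3,4}: Y {1,2,3,5}->{1,2,3}; X {1,2,3,4,5}->{1,2,3}; U {1,3,4}->{3,4}
Constraint 2 (V != X) on D(V)={1,2,3,4,5} D(X)={1,2,3}: no change
Constraint 3 (V < Y) on D(V)={1,2,3,4,5} D(Y)={1,2,3}: V {1,2,3,4,5}->{1,2}; Y {1,2,3}->{2,3}
Constraint 4 (U != Y) on D(U)={3,4} D(Y)={2,3}: no change
So after all 4 constraints: D(X) = {1,2,3}

Answer: {1,2,3}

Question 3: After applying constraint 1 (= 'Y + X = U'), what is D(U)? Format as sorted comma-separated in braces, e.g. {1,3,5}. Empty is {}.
Constraint 1 (Y + X = U) on D(Y)={1,2,3,5} D(X)={1,2,3,4,5} D(U)={1,3,4}: Y {1,2,3,5}->{1,2,3}; X {1,2,3,4,5}->{1,2,3}; U {1,3,4}->{3,4}
So after constraint 1: D(U) = {3,4}

Answer: {3,4}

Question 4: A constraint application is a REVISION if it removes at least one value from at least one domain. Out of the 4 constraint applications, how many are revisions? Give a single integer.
Constraint 1 (Y + X = U) on D(Y)={1,2,3,5} D(X)={1,2,3,4,5} D(U)={1,3,4}: Y {1,2,3,5}->{1,2,3}; X {1,2,3,4,5}->{1,2,3}; U {1,3,4}->{3,4} => REVISION
Constraint 2 (V != X) on D(V)={1,2,3,4,5} D(X)={1,2,3}: no change => not a revision
Constraint 3 (V < Y) on D(V)={1,2,3,4,5} D(Y)={1,2,3}: V {1,2,3,4,5}->{1,2}; Y {1,2,3}->{2,3} => REVISION
Constraint 4 (U != Y) on D(U)={3,4} D(Y)={2,3}: no change => not a revision
Total revisions = 2

Answer: 2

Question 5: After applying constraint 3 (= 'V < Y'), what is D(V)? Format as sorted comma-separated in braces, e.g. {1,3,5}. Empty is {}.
Answer: {1,2}

Derivation:
Constraint 1 (Y + X = U) on D(Y)={1,2,3,5} D(X)={1,2,3,4,5} D(U)={1,3,4}: Y {1,2,3,5}->{1,2,3}; X {1,2,3,4,5}->{1,2,3}; U {1,3,4}->{3,4}
Constraint 2 (V != X) on D(V)={1,2,3,4,5} D(X)={1,2,3}: no change
Constraint 3 (V < Y) on D(V)={1,2,3,4,5} D(Y)={1,2,3}: V {1,2,3,4,5}->{1,2}; Y {1,2,3}->{2,3}
So after constraint 3: D(V) = {1,2}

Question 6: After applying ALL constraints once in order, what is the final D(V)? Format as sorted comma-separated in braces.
Answer: {1,2}

Derivation:
Constraint 1 (Y + X = U) on D(Y)={1,2,3,5} D(X)={1,2,3,4,5} D(U)={1,3,4}: Y {1,2,3,5}->{1,2,3}; X {1,2,3,4,5}->{1,2,3}; U {1,3,4}->{3,4}
Constraint 2 (V != X) on D(V)={1,2,3,4,5} D(X)={1,2,3}: no change
Constraint 3 (V < Y) on D(V)={1,2,3,4,5} D(Y)={1,2,3}: V {1,2,3,4,5}->{1,2}; Y {1,2,3}->{2,3}
Constraint 4 (U != Y) on D(U)={3,4} D(Y)={2,3}: no change
So after all 4 constraints: D(V) = {1,2}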